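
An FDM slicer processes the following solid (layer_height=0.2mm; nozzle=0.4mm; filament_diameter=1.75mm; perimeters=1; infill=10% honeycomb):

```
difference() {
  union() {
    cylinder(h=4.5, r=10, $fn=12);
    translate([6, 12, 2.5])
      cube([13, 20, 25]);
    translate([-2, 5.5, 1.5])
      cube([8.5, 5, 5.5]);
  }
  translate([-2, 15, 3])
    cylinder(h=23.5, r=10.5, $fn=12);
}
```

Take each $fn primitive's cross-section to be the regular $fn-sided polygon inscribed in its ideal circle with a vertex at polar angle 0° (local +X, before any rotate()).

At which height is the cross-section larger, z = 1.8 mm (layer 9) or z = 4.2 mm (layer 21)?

Layer 9 (z = 1.8): the r=10 cylinder contributes a regular 12-gon of circumradius 10 (area = (12/2)·10.000²·sin(360°/12) = 300.00 mm²); the cube at (6, 12) is not intersected at this z (z outside [2.5, 27.5]); the cube at (-2, 5.5) (footprint 8.5×5) is included at this height (area 42.50 mm²); Combining (union): the regions partially overlap — summed areas 342.50 mm² minus the doubly-counted overlap 31.23 mm² gives 311.27 mm² — area = 311.27 mm²; the cylinder at (-2, 15) is not intersected at this z (z outside [3, 26.5]); Subtracting the remaining from the first: none of the subtracted shapes is present at this height, so the result so far is unchanged — area = 311.27 mm². So its area = 311.27 mm². Layer 21 (z = 4.2): the r=10 cylinder contributes a regular 12-gon of circumradius 10 (area = (12/2)·10.000²·sin(360°/12) = 300.00 mm²); the 13×20 cube at (6, 12) contributes its full rectangle (area 260.00 mm²); the cube at (-2, 5.5) is present — its section is the full 8.5×5 rectangle (area 42.50 mm²); Combining (union): the regions partially overlap — summed areas 602.50 mm² minus the doubly-counted overlap 31.23 mm² gives 571.27 mm² — area = 571.27 mm²; the r=10.5 cylinder at (-2, 15) gives a regular 12-gon of circumradius 10.5 (constant along its height) (area = (12/2)·10.500²·sin(360°/12) = 330.75 mm²); After the difference (first − rest): starting from the result so far (571.27 mm²), the r=10.5 cylinder at (-2, 15) partially overlaps it — only the 70.66 mm² overlap (of its 330.75 mm²) is removed, clipping the outline — area = 500.60 mm². So its area = 500.60 mm². Layer 21 is larger (500.60 vs 311.27 mm²).

layer 21 (z = 4.2 mm)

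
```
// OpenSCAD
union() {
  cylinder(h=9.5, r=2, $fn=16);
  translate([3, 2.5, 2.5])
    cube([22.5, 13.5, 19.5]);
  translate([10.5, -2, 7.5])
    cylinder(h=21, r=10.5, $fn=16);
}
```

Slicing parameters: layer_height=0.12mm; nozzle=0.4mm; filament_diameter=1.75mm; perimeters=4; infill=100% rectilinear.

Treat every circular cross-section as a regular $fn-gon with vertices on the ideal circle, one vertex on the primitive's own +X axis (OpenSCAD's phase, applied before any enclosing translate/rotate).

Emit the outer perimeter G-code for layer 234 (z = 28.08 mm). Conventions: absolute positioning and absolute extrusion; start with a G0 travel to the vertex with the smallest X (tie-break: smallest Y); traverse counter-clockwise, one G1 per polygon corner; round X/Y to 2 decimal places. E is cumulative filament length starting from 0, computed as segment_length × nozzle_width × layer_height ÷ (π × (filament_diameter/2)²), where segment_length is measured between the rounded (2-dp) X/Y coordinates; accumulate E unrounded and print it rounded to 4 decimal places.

At z = 28.08 mm: the cylinder is absent (z outside [0, 9.5]); the cube at (3, 2.5) is absent (z outside [2.5, 22]); the cylinder at (10.5, -2): section is a regular 16-gon, circumradius r=10.5; Merging all regions: only the r=10.5 cylinder at (10.5, -2) is present, so the union is just that shape — 1 connected region. The outline is a single polygon with 16 vertices. Extrusion per mm of travel: 0.4 × 0.12 / (π × 0.875²) = 0.019956. Accumulating E over each segment gives final E = 1.3079.

G0 X0.00 Y-2.00 Z28.08
G1 X0.80 Y-6.02 E0.0818
G1 X3.08 Y-9.42 E0.1635
G1 X6.48 Y-11.70 E0.2452
G1 X10.50 Y-12.50 E0.3270
G1 X14.52 Y-11.70 E0.4088
G1 X17.92 Y-9.42 E0.4905
G1 X20.20 Y-6.02 E0.5722
G1 X21.00 Y-2.00 E0.6540
G1 X20.20 Y2.02 E0.7358
G1 X17.92 Y5.42 E0.8175
G1 X14.52 Y7.70 E0.8991
G1 X10.50 Y8.50 E0.9809
G1 X6.48 Y7.70 E1.0627
G1 X3.08 Y5.42 E1.1444
G1 X0.80 Y2.02 E1.2261
G1 X0.00 Y-2.00 E1.3079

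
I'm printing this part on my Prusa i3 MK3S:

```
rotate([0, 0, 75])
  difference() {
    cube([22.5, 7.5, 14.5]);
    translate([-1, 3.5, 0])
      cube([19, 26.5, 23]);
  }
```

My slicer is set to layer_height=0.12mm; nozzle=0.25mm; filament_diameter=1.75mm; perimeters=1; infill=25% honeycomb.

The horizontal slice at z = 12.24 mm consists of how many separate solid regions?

1

At z = 12.24 mm: the cube is present — its section is the full 22.5×7.5 rectangle; the cube at (-1, 3.5) (footprint 19×26.5) is included at this height; After the difference (first − rest): starting from the 22.5×7.5 cube, the 19×26.5 cube at (-1, 3.5) partially overlaps it — only the 72.00 mm² overlap (of its 503.50 mm²) is removed, clipping the outline — 1 connected region; (rotated 75° about Z; rotation is an isometry so areas/perimeters/island counts are preserved). The result has 1 disconnected region.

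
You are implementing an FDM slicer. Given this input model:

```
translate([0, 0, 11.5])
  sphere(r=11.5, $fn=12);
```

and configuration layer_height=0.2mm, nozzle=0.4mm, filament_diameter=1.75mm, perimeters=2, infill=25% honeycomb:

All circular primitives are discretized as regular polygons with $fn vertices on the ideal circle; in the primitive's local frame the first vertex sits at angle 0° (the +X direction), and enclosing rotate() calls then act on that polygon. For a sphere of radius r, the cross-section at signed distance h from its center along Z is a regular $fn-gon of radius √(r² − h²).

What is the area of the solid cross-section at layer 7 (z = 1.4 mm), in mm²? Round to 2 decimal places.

90.72 mm²

At z = 1.4 mm: the r=11.5 sphere contributes a regular 12-gon of circumradius √(11.5²−10.1²) = 5.499 (area = (12/2)·5.499²·sin(360°/12) = 90.72 mm²). Overall, the cross-section is a single solid region. Net area = 90.72 mm².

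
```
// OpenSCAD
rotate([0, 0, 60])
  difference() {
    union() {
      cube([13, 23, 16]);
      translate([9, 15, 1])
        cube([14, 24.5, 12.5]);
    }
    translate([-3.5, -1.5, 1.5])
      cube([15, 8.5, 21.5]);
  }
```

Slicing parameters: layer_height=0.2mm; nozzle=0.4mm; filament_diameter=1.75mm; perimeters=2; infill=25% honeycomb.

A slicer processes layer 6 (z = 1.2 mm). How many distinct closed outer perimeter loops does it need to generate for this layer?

1

At z = 1.2 mm: the 13×23 cube contributes its full rectangle; the 14×24.5 cube at (9, 15) contributes its full rectangle; Taking the union: the regions partially overlap (shared area 32.00 mm²), so overlapping operands fuse into one piece — 1 connected region; the cube at (-3.5, -1.5) is not intersected at this z (z outside [1.5, 23]); Subtracting the remaining from the first: none of the subtracted shapes is present at this height, so the result so far is unchanged — 1 connected region; (rotated 60° about Z; rotation is an isometry so areas/perimeters/island counts are preserved). The result has 1 disconnected region.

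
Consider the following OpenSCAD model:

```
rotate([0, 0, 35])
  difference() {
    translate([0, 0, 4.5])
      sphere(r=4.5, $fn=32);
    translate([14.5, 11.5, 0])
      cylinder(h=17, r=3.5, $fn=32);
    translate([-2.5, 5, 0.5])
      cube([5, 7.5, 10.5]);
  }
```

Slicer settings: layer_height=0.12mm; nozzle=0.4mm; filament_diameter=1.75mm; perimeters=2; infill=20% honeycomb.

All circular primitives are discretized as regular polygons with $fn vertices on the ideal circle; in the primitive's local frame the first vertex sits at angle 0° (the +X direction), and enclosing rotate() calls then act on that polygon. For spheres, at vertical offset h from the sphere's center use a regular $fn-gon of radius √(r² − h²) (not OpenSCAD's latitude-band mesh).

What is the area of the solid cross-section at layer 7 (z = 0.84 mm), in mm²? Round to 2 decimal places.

21.40 mm²

At z = 0.84 mm: the sphere: section is a regular 32-gon, circumradius = √(r²−h²) = √(4.5²−3.66²) = 2.618 (area = (32/2)·2.618²·sin(360°/32) = 21.40 mm²); the cylinder at (14.5, 11.5): section is a regular 32-gon, circumradius r=3.5 (area = (32/2)·3.500²·sin(360°/32) = 38.24 mm²); the cube at (-2.5, 5) is present — its section is the full 5×7.5 rectangle (area 37.50 mm²); Taking the first minus the rest: starting from the r=4.5 sphere (21.40 mm²), the r=3.5 cylinder at (14.5, 11.5) misses the remaining region (no effect); the 5×7.5 cube at (-2.5, 5) misses the remaining region (no effect) — area = 21.40 mm²; (whole slice rotated 35° about Z — lengths, areas and connectivity unchanged). Overall, the cross-section is a single solid region. Net area = 21.40 mm².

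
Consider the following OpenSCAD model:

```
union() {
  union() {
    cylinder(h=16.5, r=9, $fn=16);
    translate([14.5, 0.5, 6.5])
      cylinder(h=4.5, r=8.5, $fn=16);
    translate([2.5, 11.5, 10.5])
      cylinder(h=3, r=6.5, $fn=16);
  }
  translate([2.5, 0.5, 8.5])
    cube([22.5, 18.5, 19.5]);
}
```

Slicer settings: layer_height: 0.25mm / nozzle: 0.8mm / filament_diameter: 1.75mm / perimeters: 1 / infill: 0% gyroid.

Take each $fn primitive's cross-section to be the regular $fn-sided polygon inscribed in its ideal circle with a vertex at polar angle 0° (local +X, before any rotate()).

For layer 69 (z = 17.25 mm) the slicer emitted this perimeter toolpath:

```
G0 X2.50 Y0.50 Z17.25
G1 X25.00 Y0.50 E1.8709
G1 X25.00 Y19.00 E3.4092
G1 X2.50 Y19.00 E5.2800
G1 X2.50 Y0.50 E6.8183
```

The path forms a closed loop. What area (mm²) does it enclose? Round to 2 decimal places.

416.25 mm²

Apply the shoelace formula to the sequence of (X, Y) vertices; enclosed area = 416.25 mm².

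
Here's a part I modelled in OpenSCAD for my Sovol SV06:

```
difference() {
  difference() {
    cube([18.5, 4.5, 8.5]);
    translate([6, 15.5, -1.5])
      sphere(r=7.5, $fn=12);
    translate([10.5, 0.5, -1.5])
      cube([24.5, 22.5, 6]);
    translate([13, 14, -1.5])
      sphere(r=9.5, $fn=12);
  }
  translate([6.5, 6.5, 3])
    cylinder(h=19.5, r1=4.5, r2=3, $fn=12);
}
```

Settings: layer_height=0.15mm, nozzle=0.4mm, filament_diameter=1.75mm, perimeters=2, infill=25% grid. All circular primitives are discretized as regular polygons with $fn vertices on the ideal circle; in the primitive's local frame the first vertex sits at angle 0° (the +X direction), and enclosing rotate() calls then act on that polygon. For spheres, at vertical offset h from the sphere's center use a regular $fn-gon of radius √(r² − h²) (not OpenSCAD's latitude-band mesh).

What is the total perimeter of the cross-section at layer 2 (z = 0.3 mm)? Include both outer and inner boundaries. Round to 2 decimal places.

46.00 mm

At z = 0.3 mm: the cube is present — its section is the full 18.5×4.5 rectangle (perimeter 46.00 mm); the r=7.5 sphere at (6, 15.5) contributes a regular 12-gon of circumradius √(7.5²−1.8²) = 7.281 (perimeter = 2·12·7.281·sin(180°/12) = 45.23 mm); the cube at (10.5, 0.5) is present — its section is the full 24.5×22.5 rectangle (perimeter 94.00 mm); the r=9.5 sphere at (13, 14) contributes a regular 12-gon of circumradius √(9.5²−1.8²) = 9.328 (perimeter = 2·12·9.328·sin(180°/12) = 57.94 mm); Taking the first minus the rest: starting from the 18.5×4.5 cube, the r=7.5 sphere at (6, 15.5) misses the remaining region (no effect); the 24.5×22.5 cube at (10.5, 0.5) partially overlaps it — only the 32.00 mm² overlap (of its 551.25 mm²) is removed, clipping the outline; the r=9.5 sphere at (13, 14) misses the remaining region (no effect) — boundary = 46.00 mm; the cone at (6.5, 6.5) does not reach this height (z outside [3, 22.5]); Taking the first minus the rest: none of the subtracted shapes is present at this height, so that combined region is unchanged — boundary = 46.00 mm. Overall, the cross-section is a single solid region. Total boundary length (outer) = 46.00 mm.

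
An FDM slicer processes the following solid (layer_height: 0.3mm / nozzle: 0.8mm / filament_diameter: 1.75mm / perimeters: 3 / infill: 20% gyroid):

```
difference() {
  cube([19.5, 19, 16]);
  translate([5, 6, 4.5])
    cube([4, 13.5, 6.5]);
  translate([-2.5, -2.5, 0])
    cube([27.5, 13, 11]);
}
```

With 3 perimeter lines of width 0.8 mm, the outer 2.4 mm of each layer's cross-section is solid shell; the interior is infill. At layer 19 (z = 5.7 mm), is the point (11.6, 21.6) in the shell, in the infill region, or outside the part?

outside

At z = 5.7 mm: the cube (footprint 19.5×19) is included at this height; the cube at (5, 6) is present — its section is the full 4×13.5 rectangle; the cube at (-2.5, -2.5) (footprint 27.5×13) is included at this height; After the difference (first − rest): starting from the 19.5×19 cube, the 4×13.5 cube at (5, 6) partially overlaps it — only the 52.00 mm² overlap (of its 54.00 mm²) is removed, clipping the outline; the 27.5×13 cube at (-2.5, -2.5) partially overlaps it — only the 186.75 mm² overlap (of its 357.50 mm²) is removed, clipping the outline — 2 connected regions. Overall, the cross-section has 2 separate islands. The nearest boundary edge runs (9.00, 19.00)→(19.50, 19.00); distance from the point to it = 2.60 mm. The point is not inside any of the regions above, so it lies outside the cross-section (2.60 mm from the nearest boundary).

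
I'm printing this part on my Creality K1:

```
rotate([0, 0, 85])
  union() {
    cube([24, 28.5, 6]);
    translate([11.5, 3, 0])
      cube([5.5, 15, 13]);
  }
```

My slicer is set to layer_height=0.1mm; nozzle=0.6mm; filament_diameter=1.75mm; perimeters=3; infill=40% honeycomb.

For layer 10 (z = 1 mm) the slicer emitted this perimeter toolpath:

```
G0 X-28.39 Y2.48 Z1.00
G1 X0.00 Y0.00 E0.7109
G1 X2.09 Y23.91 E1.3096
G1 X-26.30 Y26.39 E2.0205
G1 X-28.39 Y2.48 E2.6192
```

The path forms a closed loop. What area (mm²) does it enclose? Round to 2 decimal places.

Apply the shoelace formula to the sequence of (X, Y) vertices; enclosed area = 683.99 mm².

683.99 mm²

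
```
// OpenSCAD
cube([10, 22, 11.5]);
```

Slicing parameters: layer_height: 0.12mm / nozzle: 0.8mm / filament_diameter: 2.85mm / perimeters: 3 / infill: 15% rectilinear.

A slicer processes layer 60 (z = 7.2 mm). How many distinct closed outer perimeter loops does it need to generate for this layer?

1

At z = 7.2 mm: the cube (footprint 10×22) is included at this height. The result has 1 disconnected region.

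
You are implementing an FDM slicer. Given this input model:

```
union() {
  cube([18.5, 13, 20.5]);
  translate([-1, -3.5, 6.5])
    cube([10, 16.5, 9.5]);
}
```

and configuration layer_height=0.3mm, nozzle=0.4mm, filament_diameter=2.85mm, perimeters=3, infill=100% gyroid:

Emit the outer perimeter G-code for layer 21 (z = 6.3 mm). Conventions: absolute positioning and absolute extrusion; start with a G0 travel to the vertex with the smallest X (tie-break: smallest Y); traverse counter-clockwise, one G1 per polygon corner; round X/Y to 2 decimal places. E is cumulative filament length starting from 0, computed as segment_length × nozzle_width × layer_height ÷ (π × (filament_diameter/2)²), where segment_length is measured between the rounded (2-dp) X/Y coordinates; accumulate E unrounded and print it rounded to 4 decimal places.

G0 X0.00 Y0.00 Z6.30
G1 X18.50 Y0.00 E0.3480
G1 X18.50 Y13.00 E0.5925
G1 X0.00 Y13.00 E0.9405
G1 X0.00 Y0.00 E1.1851

At z = 6.3 mm: the cube is present — its section is the full 18.5×13 rectangle; the cube at (-1, -3.5) is not intersected at this z (z outside [6.5, 16]); Taking the union: only the 18.5×13 cube is present, so the union is just that shape — 1 connected region. The outline is a single polygon with 4 vertices. Extrusion per mm of travel: 0.4 × 0.3 / (π × 1.425²) = 0.018811. Accumulating E over each segment gives final E = 1.1851.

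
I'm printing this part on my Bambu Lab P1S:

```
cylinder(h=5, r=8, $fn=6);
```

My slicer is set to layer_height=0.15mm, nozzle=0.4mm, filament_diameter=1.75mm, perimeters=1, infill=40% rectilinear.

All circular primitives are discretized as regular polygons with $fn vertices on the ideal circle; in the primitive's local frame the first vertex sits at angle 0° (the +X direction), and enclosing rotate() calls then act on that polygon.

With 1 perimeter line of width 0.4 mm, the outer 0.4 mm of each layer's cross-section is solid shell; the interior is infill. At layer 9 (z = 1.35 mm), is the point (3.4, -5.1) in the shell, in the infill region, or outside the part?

At z = 1.35 mm: the r=8 cylinder gives a regular 6-gon of circumradius 8 (constant along its height). Overall, the cross-section is a single solid region. The nearest boundary edge runs (4.00, -6.93)→(8.00, 0.00); distance from the point to it = 1.43 mm. The point is inside the cross-section and 1.43 mm from the nearest boundary — more than the 0.4 mm shell width (1 × 0.4), so it's in the infill interior.

infill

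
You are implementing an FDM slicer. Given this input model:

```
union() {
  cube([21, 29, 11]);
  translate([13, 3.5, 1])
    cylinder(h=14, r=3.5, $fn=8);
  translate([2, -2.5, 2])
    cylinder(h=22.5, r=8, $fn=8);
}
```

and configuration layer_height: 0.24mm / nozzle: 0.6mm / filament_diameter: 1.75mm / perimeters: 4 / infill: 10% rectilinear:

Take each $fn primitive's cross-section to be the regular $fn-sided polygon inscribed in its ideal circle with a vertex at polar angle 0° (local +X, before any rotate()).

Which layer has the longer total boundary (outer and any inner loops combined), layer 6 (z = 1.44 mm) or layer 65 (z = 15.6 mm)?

Layer 6 (z = 1.44): the cube (footprint 21×29) is included at this height (perimeter 100.00 mm); the cylinder at (13, 3.5): section is a regular 8-gon, circumradius r=3.5 (perimeter = 2·8·3.500·sin(180°/8) = 21.43 mm); the cylinder at (2, -2.5) does not reach this height (z outside [2, 24.5]); Combining (union): the r=3.5 cylinder at (13, 3.5) lies entirely inside the 21×29 cube, so the union is just the 21×29 cube — boundary = 100.00 mm. So its perimeter = 100.00 mm. Layer 65 (z = 15.6): the cube does not reach this height (z outside [0, 11]); the cylinder at (13, 3.5) is not intersected at this z (z outside [1, 15]); the r=8 cylinder at (2, -2.5) contributes a regular 8-gon of circumradius 8 (perimeter = 2·8·8.000·sin(180°/8) = 48.98 mm); Merging all regions: only the r=8 cylinder at (2, -2.5) is present, so the union is just that shape — boundary = 48.98 mm. So its perimeter = 48.98 mm. Layer 6 is larger (100.00 vs 48.98 mm).

layer 6 (z = 1.44 mm)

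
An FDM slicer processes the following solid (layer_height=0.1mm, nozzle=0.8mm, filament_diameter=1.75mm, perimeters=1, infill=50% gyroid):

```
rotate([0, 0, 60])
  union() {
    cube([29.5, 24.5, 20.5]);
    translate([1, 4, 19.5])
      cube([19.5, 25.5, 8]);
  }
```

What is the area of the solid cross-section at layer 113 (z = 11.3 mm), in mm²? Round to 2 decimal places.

722.75 mm²

At z = 11.3 mm: the 29.5×24.5 cube contributes its full rectangle (area 722.75 mm²); the cube at (1, 4) is not intersected at this z (z outside [19.5, 27.5]); Taking the union: only the 29.5×24.5 cube is present, so the union is just that shape — area = 722.75 mm²; (rotated 60° about Z; rotation is an isometry so areas/perimeters/island counts are preserved). Overall, the cross-section is a single solid region. Net area = 722.75 mm².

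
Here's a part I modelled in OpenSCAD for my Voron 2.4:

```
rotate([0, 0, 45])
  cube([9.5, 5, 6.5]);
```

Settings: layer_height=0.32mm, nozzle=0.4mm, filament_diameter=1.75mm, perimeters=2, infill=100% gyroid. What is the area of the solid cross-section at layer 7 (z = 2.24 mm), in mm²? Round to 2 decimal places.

At z = 2.24 mm: the cube (footprint 9.5×5) is included at this height (area 47.50 mm²); (rotated 45° about Z; rotation is an isometry so areas/perimeters/island counts are preserved). Overall, the cross-section is a single solid region. Net area = 47.50 mm².

47.50 mm²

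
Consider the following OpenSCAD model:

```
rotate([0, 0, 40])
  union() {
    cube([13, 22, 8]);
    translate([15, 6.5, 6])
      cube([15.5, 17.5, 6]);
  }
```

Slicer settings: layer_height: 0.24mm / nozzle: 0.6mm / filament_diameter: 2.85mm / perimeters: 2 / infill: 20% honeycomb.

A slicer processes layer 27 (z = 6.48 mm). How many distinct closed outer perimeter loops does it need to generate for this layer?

2

At z = 6.48 mm: the cube is present — its section is the full 13×22 rectangle; the 15.5×17.5 cube at (15, 6.5) contributes its full rectangle; Combining (union): the 2 present regions are separate (no shared area or edge), so areas and boundary lengths simply add and each stays a separate island — 2 connected regions; (rotated 40° about Z; rotation is an isometry so areas/perimeters/island counts are preserved). The result has 2 disconnected regions.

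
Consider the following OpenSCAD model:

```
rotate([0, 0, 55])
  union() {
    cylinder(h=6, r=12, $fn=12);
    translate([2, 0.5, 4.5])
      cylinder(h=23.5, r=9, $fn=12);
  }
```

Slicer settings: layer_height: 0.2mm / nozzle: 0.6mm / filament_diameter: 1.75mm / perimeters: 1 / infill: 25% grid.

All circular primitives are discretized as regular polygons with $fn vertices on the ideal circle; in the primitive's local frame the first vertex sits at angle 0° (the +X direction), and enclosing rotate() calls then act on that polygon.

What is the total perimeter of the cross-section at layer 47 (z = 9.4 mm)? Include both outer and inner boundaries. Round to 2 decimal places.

55.90 mm

At z = 9.4 mm: the cylinder is not intersected at this z (z outside [0, 6]); the r=9 cylinder at (2, 0.5) contributes a regular 12-gon of circumradius 9 (perimeter = 2·12·9.000·sin(180°/12) = 55.90 mm); Taking the union: only the r=9 cylinder at (2, 0.5) is present, so the union is just that shape — boundary = 55.90 mm; (rotated 55° about Z; rotation is an isometry so areas/perimeters/island counts are preserved). Overall, the cross-section is a single solid region. Total boundary length (outer) = 55.90 mm.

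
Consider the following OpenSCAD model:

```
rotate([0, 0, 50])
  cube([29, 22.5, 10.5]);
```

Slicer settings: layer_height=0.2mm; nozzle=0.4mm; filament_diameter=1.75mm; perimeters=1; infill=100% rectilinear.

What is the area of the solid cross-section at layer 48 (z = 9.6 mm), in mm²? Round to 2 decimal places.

652.50 mm²

At z = 9.6 mm: the 29×22.5 cube contributes its full rectangle (area 652.50 mm²); (rotated 50° about Z; rotation is an isometry so areas/perimeters/island counts are preserved). Overall, the cross-section is a single solid region. Net area = 652.50 mm².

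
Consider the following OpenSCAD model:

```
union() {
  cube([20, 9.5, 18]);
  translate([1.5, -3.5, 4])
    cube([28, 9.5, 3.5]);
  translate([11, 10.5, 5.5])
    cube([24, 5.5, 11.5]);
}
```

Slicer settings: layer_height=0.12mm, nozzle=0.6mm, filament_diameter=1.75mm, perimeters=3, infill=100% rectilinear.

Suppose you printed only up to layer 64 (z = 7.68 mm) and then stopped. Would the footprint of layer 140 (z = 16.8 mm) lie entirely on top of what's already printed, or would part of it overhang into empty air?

entirely on top

Compare the two slices. At z = 7.68: the cube is present — its section is the full 20×9.5 rectangle (area 190.00 mm²); the cube at (1.5, -3.5) is absent (z outside [4, 7.5]); the 24×5.5 cube at (11, 10.5) contributes its full rectangle (area 132.00 mm²); Taking the union: the 2 present regions are separate (no shared area or edge), so areas and boundary lengths simply add and each stays a separate island — area = 322.00 mm². At z = 16.8: the cube (footprint 20×9.5) is included at this height (area 190.00 mm²); the cube at (1.5, -3.5) is not intersected at this z (z outside [4, 7.5]); the 24×5.5 cube at (11, 10.5) contributes its full rectangle (area 132.00 mm²); Taking the union: the 2 present regions are separate (no shared area or edge), so areas and boundary lengths simply add and each stays a separate island — area = 322.00 mm². Checking containment: the cross-section at z = 16.8 is a subset of the cross-section at z = 7.68.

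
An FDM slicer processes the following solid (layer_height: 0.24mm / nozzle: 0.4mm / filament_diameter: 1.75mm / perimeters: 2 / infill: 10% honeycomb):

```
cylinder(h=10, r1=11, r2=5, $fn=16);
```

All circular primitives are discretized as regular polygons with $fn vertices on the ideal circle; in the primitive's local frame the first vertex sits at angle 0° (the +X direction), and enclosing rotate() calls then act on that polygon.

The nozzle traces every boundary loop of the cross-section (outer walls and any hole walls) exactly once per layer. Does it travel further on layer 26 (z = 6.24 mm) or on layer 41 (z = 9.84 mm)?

layer 26 (z = 6.24 mm)

Layer 26 (z = 6.24): the cone contributes a regular 16-gon of circumradius 7.256 (interpolated between r1=11 and r2=5 at t=0.624) (perimeter = 2·16·7.256·sin(180°/16) = 45.30 mm). So its perimeter = 45.30 mm. Layer 41 (z = 9.84): the cone (r1=11→r2=5) has section circumradius 5.096 here — a regular 16-gon (perimeter = 2·16·5.096·sin(180°/16) = 31.81 mm). So its perimeter = 31.81 mm. Layer 26 is larger (45.30 vs 31.81 mm).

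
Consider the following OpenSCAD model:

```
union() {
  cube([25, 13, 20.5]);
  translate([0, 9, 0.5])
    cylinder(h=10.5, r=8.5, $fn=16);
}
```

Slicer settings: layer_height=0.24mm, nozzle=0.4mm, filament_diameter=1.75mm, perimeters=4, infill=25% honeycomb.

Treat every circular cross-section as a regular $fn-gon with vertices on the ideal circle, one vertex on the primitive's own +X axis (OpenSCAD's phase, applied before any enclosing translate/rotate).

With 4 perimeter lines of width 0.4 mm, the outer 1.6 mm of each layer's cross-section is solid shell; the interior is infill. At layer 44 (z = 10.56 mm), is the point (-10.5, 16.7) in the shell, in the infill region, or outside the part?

outside

At z = 10.56 mm: the cube (footprint 25×13) is included at this height; the r=8.5 cylinder at (0, 9) gives a regular 16-gon of circumradius 8.5 (constant along its height); Combining (union): the regions partially overlap (shared area 87.58 mm²), so overlapping operands fuse into one piece — 1 connected region. Overall, the cross-section is a single solid region. The nearest boundary edge runs (-7.85, 12.25)→(-6.01, 15.01); distance from the point to it = 4.67 mm. The point is not inside any of the regions above, so it lies outside the cross-section (4.67 mm from the nearest boundary).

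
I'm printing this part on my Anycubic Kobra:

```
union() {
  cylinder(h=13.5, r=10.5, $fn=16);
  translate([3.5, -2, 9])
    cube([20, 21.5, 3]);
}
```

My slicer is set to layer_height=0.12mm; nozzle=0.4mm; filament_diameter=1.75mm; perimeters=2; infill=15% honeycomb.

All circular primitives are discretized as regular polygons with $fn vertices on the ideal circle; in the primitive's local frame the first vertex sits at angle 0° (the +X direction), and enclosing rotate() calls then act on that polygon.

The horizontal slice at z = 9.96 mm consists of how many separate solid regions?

At z = 9.96 mm: the r=10.5 cylinder gives a regular 16-gon of circumradius 10.5 (constant along its height); the cube at (3.5, -2) is present — its section is the full 20×21.5 rectangle; Merging all regions: the regions partially overlap (shared area 62.45 mm²), so overlapping operands fuse into one piece — 1 connected region. The result has 1 disconnected region.

1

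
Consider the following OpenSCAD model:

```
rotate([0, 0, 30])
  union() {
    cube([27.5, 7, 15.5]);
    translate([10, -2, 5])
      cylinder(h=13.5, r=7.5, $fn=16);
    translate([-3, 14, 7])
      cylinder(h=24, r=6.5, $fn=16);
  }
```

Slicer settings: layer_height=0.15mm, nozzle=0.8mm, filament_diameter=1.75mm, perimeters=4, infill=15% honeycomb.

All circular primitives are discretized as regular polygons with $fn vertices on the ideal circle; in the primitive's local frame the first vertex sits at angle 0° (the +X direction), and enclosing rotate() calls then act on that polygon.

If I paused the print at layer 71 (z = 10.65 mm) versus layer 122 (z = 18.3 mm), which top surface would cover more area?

layer 71 (z = 10.65 mm)

Layer 71 (z = 10.65): the 27.5×7 cube contributes its full rectangle (area 192.50 mm²); the cylinder at (10, -2): section is a regular 16-gon, circumradius r=7.5 (area = (16/2)·7.500²·sin(360°/16) = 172.21 mm²); the r=6.5 cylinder at (-3, 14) contributes a regular 16-gon of circumradius 6.5 (area = (16/2)·6.500²·sin(360°/16) = 129.35 mm²); Taking the union: the regions partially overlap — summed areas 494.05 mm² minus the doubly-counted overlap 56.90 mm² gives 437.16 mm² — area = 437.16 mm²; (whole slice rotated 30° about Z — lengths, areas and connectivity unchanged). So its area = 437.16 mm². Layer 122 (z = 18.3): the cube does not reach this height (z outside [0, 15.5]); the r=7.5 cylinder at (10, -2) gives a regular 16-gon of circumradius 7.5 (constant along its height) (area = (16/2)·7.500²·sin(360°/16) = 172.21 mm²); the r=6.5 cylinder at (-3, 14) gives a regular 16-gon of circumradius 6.5 (constant along its height) (area = (16/2)·6.500²·sin(360°/16) = 129.35 mm²); Combining (union): the 2 present regions are separate (no shared area or edge), so areas and boundary lengths simply add and each stays a separate island — area = 301.55 mm²; (whole slice rotated 30° about Z — lengths, areas and connectivity unchanged). So its area = 301.55 mm². Layer 71 is larger (437.16 vs 301.55 mm²).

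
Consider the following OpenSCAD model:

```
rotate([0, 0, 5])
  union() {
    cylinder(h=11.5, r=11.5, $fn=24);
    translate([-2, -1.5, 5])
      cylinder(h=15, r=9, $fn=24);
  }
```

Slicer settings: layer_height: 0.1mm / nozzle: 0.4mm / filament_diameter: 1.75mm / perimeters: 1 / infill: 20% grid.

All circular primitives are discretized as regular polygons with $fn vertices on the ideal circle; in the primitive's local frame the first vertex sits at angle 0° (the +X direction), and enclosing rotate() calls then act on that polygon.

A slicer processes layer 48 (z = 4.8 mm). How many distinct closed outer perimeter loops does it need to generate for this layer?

1

At z = 4.8 mm: the cylinder: section is a regular 24-gon, circumradius r=11.5; the cylinder at (-2, -1.5) is absent (z outside [5, 20]); Combining (union): only the r=11.5 cylinder is present, so the union is just that shape — 1 connected region; (whole slice rotated 5° about Z — lengths, areas and connectivity unchanged). The result has 1 disconnected region.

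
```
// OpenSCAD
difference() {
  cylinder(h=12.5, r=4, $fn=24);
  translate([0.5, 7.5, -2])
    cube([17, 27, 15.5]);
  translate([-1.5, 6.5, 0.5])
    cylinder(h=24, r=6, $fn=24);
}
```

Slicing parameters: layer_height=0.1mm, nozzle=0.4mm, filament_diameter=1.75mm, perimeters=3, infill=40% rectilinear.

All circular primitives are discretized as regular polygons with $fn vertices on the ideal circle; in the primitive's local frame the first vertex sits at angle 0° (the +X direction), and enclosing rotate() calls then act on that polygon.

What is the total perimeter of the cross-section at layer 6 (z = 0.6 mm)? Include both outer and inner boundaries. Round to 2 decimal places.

At z = 0.6 mm: the r=4 cylinder contributes a regular 24-gon of circumradius 4 (perimeter = 2·24·4.000·sin(180°/24) = 25.06 mm); the cube at (0.5, 7.5) is present — its section is the full 17×27 rectangle (perimeter 88.00 mm); the r=6 cylinder at (-1.5, 6.5) gives a regular 24-gon of circumradius 6 (constant along its height) (perimeter = 2·24·6.000·sin(180°/24) = 37.59 mm); Subtracting the remaining from the first: starting from the r=4 cylinder, the 17×27 cube at (0.5, 7.5) misses the remaining region (no effect); the r=6 cylinder at (-1.5, 6.5) partially overlaps it — only the 16.16 mm² overlap (of its 111.81 mm²) is removed, clipping the outline — boundary = 23.99 mm. Overall, the cross-section is a single solid region. Total boundary length (outer) = 23.99 mm.

23.99 mm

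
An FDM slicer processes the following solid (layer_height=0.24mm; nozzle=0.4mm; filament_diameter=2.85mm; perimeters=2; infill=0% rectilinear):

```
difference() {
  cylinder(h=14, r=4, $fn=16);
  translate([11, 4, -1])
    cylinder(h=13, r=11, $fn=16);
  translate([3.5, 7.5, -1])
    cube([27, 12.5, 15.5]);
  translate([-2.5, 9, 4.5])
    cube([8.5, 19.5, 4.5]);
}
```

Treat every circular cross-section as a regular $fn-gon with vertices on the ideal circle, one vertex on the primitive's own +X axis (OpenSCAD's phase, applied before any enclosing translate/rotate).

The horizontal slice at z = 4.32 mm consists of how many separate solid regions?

1

At z = 4.32 mm: the r=4 cylinder gives a regular 16-gon of circumradius 4 (constant along its height); the cylinder at (11, 4): section is a regular 16-gon, circumradius r=11; the cube at (3.5, 7.5) (footprint 27×12.5) is included at this height; the cube at (-2.5, 9) does not reach this height (z outside [4.5, 9]); After the difference (first − rest): starting from the r=4 cylinder, the r=11 cylinder at (11, 4) partially overlaps it — only the 16.14 mm² overlap (of its 370.44 mm²) is removed, clipping the outline; the 27×12.5 cube at (3.5, 7.5) misses the remaining region (no effect) — 1 connected region. The result has 1 disconnected region.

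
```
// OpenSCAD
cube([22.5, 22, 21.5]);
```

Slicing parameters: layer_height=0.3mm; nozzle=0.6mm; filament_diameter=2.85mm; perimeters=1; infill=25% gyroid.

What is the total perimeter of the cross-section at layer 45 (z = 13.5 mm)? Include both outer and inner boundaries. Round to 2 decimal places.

At z = 13.5 mm: the cube is present — its section is the full 22.5×22 rectangle (perimeter 89.00 mm). Overall, the cross-section is a single solid region. Total boundary length (outer) = 89.00 mm.

89.00 mm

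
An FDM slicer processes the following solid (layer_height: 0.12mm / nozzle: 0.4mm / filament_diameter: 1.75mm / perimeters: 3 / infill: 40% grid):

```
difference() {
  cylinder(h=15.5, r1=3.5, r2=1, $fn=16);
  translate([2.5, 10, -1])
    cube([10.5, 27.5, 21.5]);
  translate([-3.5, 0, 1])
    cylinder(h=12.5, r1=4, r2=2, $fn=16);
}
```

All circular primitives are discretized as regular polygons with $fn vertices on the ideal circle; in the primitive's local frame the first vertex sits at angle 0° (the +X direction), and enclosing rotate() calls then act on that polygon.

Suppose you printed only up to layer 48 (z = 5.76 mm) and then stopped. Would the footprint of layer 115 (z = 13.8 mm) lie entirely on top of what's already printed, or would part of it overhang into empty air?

part overhangs

Compare the two slices. At z = 5.76: the cone contributes a regular 16-gon of circumradius 2.571 (interpolated between r1=3.5 and r2=1 at t=0.372) (area = (16/2)·2.571²·sin(360°/16) = 20.24 mm²); the 10.5×27.5 cube at (2.5, 10) contributes its full rectangle (area 288.75 mm²); the cone at (-3.5, 0): at t=0.381 of its height the radius interpolates to r₁+(r₂−r₁)t = 3.238, giving a regular 16-gon of that circumradius (area = (16/2)·3.238²·sin(360°/16) = 32.11 mm²); After the difference (first − rest): starting from the cone (20.24 mm²), the 10.5×27.5 cube at (2.5, 10) misses the remaining region (no effect); the cone at (-3.5, 0) partially overlaps it — only the 6.99 mm² overlap (of its 32.11 mm²) is removed, clipping the outline — area = 13.24 mm². At z = 13.8: the cone: at t=0.890 of its height the radius interpolates to r₁+(r₂−r₁)t = 1.274, giving a regular 16-gon of that circumradius (area = (16/2)·1.274²·sin(360°/16) = 4.97 mm²); the cube at (2.5, 10) (footprint 10.5×27.5) is included at this height (area 288.75 mm²); the cone at (-3.5, 0) is not intersected at this z (z outside [1, 13.5]); After the difference (first − rest): starting from the cone (4.97 mm²), the 10.5×27.5 cube at (2.5, 10) misses the remaining region (no effect) — area = 4.97 mm². Checking containment: at z = 13.8 the cross-section extends beyond the z = 5.76 cross-section by about 1.55 mm².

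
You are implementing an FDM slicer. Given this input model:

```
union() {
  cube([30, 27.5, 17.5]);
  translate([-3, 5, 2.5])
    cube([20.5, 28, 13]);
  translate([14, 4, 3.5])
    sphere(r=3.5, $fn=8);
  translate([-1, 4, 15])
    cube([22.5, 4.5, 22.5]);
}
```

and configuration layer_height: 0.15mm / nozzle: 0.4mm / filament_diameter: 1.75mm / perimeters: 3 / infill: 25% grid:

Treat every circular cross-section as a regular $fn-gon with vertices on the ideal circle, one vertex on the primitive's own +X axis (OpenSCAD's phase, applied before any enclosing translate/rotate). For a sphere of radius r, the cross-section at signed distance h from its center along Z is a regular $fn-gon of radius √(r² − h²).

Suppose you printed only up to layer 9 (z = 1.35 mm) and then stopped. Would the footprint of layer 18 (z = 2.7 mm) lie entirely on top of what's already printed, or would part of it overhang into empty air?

Compare the two slices. At z = 1.35: the cube (footprint 30×27.5) is included at this height (area 825.00 mm²); the cube at (-3, 5) does not reach this height (z outside [2.5, 15.5]); the sphere at (14, 4): section is a regular 8-gon, circumradius = √(r²−h²) = √(3.5²−2.15²) = 2.762 (area = (8/2)·2.762²·sin(360°/8) = 21.57 mm²); the cube at (-1, 4) does not reach this height (z outside [15, 37.5]); Taking the union: the r=3.5 sphere at (14, 4) lies entirely inside the 30×27.5 cube, so the union is just the 30×27.5 cube — area = 825.00 mm². At z = 2.7: the cube (footprint 30×27.5) is included at this height (area 825.00 mm²); the cube at (-3, 5) (footprint 20.5×28) is included at this height (area 574.00 mm²); the r=3.5 sphere at (14, 4) contributes a regular 8-gon of circumradius √(3.5²−0.8²) = 3.407 (area = (8/2)·3.407²·sin(360°/8) = 32.84 mm²); the cube at (-1, 4) is absent (z outside [15, 37.5]); Combining (union): the regions partially overlap — summed areas 1431.84 mm² minus the doubly-counted overlap 426.59 mm² gives 1005.25 mm² — area = 1005.25 mm². Checking containment: at z = 2.7 the cross-section extends beyond the z = 1.35 cross-section by about 180.25 mm².

part overhangs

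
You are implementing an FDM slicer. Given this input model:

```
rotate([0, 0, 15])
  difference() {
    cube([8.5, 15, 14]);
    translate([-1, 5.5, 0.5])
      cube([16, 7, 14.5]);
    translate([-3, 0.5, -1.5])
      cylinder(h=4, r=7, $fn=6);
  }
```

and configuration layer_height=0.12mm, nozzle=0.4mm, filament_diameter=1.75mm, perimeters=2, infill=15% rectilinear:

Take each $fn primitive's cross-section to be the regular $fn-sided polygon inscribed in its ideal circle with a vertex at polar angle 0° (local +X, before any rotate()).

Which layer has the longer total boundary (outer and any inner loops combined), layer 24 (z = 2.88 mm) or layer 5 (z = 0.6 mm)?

Layer 24 (z = 2.88): the 8.5×15 cube contributes its full rectangle (perimeter 47.00 mm); the cube at (-1, 5.5) is present — its section is the full 16×7 rectangle (perimeter 46.00 mm); the cylinder at (-3, 0.5) is absent (z outside [-1.5, 2.5]); Taking the first minus the rest: starting from the 8.5×15 cube, the 16×7 cube at (-1, 5.5) partially overlaps it — only the 59.50 mm² overlap (of its 112.00 mm²) is removed, clipping the outline — boundary = 50.00 mm; (whole slice rotated 15° about Z — lengths, areas and connectivity unchanged). So its perimeter = 50.00 mm. Layer 5 (z = 0.6): the 8.5×15 cube contributes its full rectangle (perimeter 47.00 mm); the 16×7 cube at (-1, 5.5) contributes its full rectangle (perimeter 46.00 mm); the r=7 cylinder at (-3, 0.5) gives a regular 6-gon of circumradius 7 (constant along its height) (perimeter = 2·6·7.000·sin(180°/6) = 42.00 mm); Taking the first minus the rest: starting from the 8.5×15 cube, the 16×7 cube at (-1, 5.5) partially overlaps it — only the 59.50 mm² overlap (of its 112.00 mm²) is removed, clipping the outline; the r=7 cylinder at (-3, 0.5) partially overlaps it — only the 14.71 mm² overlap (of its 127.31 mm²) is removed, clipping the outline — boundary = 46.03 mm; (whole slice rotated 15° about Z — lengths, areas and connectivity unchanged). So its perimeter = 46.03 mm. Layer 24 is larger (50.00 vs 46.03 mm).

layer 24 (z = 2.88 mm)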